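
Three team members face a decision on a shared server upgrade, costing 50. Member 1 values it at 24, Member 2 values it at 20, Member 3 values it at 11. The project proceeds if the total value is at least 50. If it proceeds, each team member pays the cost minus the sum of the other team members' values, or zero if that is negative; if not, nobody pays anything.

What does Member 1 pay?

19

Total value 55 ≥ cost 50, so the project is built.
The other team members' values sum to 31.
Cost minus that sum is 50 - 31 = 19.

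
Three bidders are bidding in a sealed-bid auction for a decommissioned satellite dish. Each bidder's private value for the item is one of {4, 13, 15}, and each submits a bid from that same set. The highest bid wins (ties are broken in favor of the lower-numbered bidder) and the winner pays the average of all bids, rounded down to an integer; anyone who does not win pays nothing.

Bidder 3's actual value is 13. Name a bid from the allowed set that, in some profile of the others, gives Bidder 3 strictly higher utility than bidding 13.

Suppose Bidder 1 bids 4 and Bidder 2 bids 13.
Bid 13: loses, pays 0, utility 0.
Bid 15: wins, pays 10, utility 13 - 10 = 3.
So bidding 15 beats truth here (3 > 0).

15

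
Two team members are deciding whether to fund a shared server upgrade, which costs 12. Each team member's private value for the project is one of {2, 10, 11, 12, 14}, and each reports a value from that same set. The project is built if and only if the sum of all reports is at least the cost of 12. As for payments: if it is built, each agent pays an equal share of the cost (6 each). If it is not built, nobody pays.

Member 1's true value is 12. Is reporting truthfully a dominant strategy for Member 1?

Check each profile of the others' reports and compare truth against every alternative report.
Others report (2): truth gives 6, best alternative gives 6.
Others report (10): truth gives 6, best alternative gives 6.
Others report (11): truth gives 6, best alternative gives 6.
Others report (12): truth gives 6, best alternative gives 6.
Others report (14): truth gives 6, best alternative gives 6.
In every case the truthful report is at least as good as any alternative, so it is a dominant strategy.

Yes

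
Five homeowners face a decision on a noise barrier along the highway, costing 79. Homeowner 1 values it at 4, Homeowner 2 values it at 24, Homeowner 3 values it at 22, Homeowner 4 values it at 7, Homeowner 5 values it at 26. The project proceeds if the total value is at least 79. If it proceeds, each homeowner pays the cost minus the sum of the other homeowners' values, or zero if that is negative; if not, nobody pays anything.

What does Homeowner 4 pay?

Total value 83 ≥ cost 79, so the project is built.
The other homeowners' values sum to 76.
Cost minus that sum is 79 - 76 = 3.

3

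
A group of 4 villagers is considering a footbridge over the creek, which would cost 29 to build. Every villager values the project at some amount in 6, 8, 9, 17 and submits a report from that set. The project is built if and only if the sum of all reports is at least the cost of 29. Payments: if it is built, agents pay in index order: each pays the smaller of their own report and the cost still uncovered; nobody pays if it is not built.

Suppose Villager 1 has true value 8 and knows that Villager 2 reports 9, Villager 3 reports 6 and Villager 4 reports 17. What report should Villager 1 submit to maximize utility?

6

Report 6: project built, pays 6, utility 8 - 6 = 2.
Report 8: project built, pays 8, utility 8 - 8 = 0.
Report 9: project built, pays 9, utility 8 - 9 = -1.
Report 17: project built, pays 17, utility 8 - 17 = -9.
The best choice is 6 with utility 2.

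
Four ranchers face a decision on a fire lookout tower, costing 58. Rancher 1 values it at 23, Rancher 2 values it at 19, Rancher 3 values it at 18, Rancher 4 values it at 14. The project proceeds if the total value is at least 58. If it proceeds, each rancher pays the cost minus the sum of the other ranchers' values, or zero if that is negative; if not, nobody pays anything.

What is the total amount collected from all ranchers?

12

Total value 74 ≥ cost 58, so it is built.
Rancher 1: others sum to 51; max(0, 58 - 51) = 7.
Rancher 2: others sum to 55; max(0, 58 - 55) = 3.
Rancher 3: others sum to 56; max(0, 58 - 56) = 2.
Rancher 4: others sum to 60; max(0, 58 - 60) = 0.
Total collected = 7 + 3 + 2 + 0 = 12.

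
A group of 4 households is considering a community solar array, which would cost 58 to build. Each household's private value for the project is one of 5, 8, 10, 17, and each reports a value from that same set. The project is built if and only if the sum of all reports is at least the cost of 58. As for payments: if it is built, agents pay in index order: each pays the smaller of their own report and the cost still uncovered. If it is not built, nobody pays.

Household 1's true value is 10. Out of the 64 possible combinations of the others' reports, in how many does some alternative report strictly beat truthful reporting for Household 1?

Others report (17, 17, 17): truth gives 0; report 8 gives 2 > 0. Violating.
Others report (5, 5, 5): truth gives 0; no alternative beats it.
Others report (5, 5, 8): truth gives 0; no alternative beats it.
(Checking all 64 profiles: 1 has a profitable deviation, 63 do not.)

1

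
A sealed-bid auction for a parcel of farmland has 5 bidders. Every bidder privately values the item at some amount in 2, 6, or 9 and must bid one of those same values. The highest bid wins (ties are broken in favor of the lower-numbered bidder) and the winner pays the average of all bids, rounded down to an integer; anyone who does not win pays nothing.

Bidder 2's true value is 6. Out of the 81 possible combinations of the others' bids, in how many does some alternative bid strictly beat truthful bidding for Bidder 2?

Others bid (2, 2, 2, 9): truth gives 0; bid 9 gives 2 > 0. Violating.
Others bid (2, 2, 6, 9): truth gives 0; bid 9 gives 1 > 0. Violating.
Others bid (2, 2, 9, 2): truth gives 0; bid 9 gives 2 > 0. Violating.
Others bid (2, 2, 9, 6): truth gives 0; bid 9 gives 1 > 0. Violating.
Others bid (2, 2, 2, 2): truth gives 4; no alternative beats it.
Others bid (2, 2, 2, 6): truth gives 3; no alternative beats it.
(Checking all 81 profiles: 19 have a profitable deviation, 62 do not.)

19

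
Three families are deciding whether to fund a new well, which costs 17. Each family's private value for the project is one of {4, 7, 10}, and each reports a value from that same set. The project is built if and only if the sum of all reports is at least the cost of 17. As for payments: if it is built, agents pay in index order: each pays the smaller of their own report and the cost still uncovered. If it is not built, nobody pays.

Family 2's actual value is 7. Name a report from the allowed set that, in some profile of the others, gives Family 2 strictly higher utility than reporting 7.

4

Suppose Family 1 reports 4 and Family 3 reports 10.
Report 7: project built, pays 7, utility 7 - 7 = 0.
Report 4: project built, pays 4, utility 7 - 4 = 3.
So reporting 4 beats truth here (3 > 0).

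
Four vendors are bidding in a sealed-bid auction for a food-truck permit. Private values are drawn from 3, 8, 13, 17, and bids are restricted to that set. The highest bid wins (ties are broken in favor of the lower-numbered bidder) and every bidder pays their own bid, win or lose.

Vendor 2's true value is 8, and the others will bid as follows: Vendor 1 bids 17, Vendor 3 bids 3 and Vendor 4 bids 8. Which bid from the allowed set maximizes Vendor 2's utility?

Bid 3: loses but pays 3, utility -3.
Bid 8: loses but pays 8, utility -8.
Bid 13: loses but pays 13, utility -13.
Bid 17: loses but pays 17, utility -17.
The best choice is 3 with utility -3.

3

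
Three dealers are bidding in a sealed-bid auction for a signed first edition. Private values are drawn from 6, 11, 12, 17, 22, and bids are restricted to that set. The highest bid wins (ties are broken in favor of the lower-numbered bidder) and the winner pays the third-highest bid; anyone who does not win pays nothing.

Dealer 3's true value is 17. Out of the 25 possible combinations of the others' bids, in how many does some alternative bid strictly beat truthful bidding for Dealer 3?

6

Others bid (6, 17): truth gives 0; bid 22 gives 11 > 0. Violating.
Others bid (11, 17): truth gives 0; bid 22 gives 6 > 0. Violating.
Others bid (12, 17): truth gives 0; bid 22 gives 5 > 0. Violating.
Others bid (17, 6): truth gives 0; bid 22 gives 11 > 0. Violating.
Others bid (6, 6): truth gives 11; no alternative beats it.
Others bid (6, 11): truth gives 11; no alternative beats it.
(Checking all 25 profiles: 6 have a profitable deviation, 19 do not.)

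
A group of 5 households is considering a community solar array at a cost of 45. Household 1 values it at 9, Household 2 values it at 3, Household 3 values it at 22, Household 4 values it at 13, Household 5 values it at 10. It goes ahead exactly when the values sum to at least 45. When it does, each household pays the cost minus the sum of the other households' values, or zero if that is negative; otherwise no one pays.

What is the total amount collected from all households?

Total value 57 ≥ cost 45, so it is built.
Household 1: others sum to 48; max(0, 45 - 48) = 0.
Household 2: others sum to 54; max(0, 45 - 54) = 0.
Household 3: others sum to 35; max(0, 45 - 35) = 10.
Household 4: others sum to 44; max(0, 45 - 44) = 1.
Household 5: others sum to 47; max(0, 45 - 47) = 0.
Total collected = 0 + 0 + 10 + 1 + 0 = 11.

11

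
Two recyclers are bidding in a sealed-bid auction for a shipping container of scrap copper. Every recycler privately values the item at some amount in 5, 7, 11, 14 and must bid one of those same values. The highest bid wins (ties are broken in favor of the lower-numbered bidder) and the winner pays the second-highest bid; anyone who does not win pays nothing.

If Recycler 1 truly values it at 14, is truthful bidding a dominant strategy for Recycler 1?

Yes

Check each profile of the others' bids and compare truth against every alternative bid.
Others bid (5): truth gives 9, best alternative gives 9.
Others bid (7): truth gives 7, best alternative gives 7.
Others bid (11): truth gives 3, best alternative gives 3.
Others bid (14): truth gives 0, best alternative gives 0.
In every case the truthful bid is at least as good as any alternative, so it is a dominant strategy.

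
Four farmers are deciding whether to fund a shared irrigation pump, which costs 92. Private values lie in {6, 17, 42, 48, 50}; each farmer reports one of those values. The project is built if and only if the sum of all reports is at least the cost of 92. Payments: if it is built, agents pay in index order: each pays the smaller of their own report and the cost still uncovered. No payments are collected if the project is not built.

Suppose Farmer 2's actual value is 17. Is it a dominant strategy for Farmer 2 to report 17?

Consider the case where Farmer 1 reports 6, Farmer 3 reports 42 and Farmer 4 reports 42.
Truthful report 17: project built, pays 17, utility 17 - 17 = 0.
Report 6 instead: project built, pays 6, utility 17 - 6 = 11.
Since 11 > 0, reporting 6 is strictly better here, so truthful reporting is not dominant.

No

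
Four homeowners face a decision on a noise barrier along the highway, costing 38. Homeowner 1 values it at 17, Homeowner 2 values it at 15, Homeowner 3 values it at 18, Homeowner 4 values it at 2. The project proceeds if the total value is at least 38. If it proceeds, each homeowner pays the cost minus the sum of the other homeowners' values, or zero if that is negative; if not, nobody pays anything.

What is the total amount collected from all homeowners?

Total value 52 ≥ cost 38, so it is built.
Homeowner 1: others sum to 35; max(0, 38 - 35) = 3.
Homeowner 2: others sum to 37; max(0, 38 - 37) = 1.
Homeowner 3: others sum to 34; max(0, 38 - 34) = 4.
Homeowner 4: others sum to 50; max(0, 38 - 50) = 0.
Total collected = 3 + 1 + 4 + 0 = 8.

8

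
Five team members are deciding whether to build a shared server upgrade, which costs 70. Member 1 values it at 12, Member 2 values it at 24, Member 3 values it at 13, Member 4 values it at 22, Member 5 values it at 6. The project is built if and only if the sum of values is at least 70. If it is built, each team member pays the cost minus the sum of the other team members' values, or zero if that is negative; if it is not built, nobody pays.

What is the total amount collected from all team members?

43

Total value 77 ≥ cost 70, so it is built.
Member 1: others sum to 65; max(0, 70 - 65) = 5.
Member 2: others sum to 53; max(0, 70 - 53) = 17.
Member 3: others sum to 64; max(0, 70 - 64) = 6.
Member 4: others sum to 55; max(0, 70 - 55) = 15.
Member 5: others sum to 71; max(0, 70 - 71) = 0.
Total collected = 5 + 17 + 6 + 15 + 0 = 43.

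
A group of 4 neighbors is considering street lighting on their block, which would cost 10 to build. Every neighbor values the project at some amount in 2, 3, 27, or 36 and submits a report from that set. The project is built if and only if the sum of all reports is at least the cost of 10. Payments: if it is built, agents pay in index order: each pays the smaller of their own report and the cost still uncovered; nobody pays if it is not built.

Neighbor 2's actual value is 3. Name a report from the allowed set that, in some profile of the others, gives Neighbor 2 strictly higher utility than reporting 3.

Suppose Neighbor 1 reports 2, Neighbor 3 reports 2 and Neighbor 4 reports 27.
Report 3: project built, pays 3, utility 3 - 3 = 0.
Report 2: project built, pays 2, utility 3 - 2 = 1.
So reporting 2 beats truth here (1 > 0).

2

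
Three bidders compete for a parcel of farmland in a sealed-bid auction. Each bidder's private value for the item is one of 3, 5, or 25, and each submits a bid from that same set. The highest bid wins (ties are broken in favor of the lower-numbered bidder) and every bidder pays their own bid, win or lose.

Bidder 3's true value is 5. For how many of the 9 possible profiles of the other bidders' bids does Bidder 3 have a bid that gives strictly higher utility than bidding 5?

8

Others bid (3, 5): truth gives -5; bid 3 gives -3 > -5. Violating.
Others bid (3, 25): truth gives -5; bid 3 gives -3 > -5. Violating.
Others bid (5, 3): truth gives -5; bid 3 gives -3 > -5. Violating.
Others bid (5, 5): truth gives -5; bid 3 gives -3 > -5. Violating.
Others bid (3, 3): truth gives 0; no alternative beats it.
(Checking all 9 profiles: 8 have a profitable deviation, 1 does not.)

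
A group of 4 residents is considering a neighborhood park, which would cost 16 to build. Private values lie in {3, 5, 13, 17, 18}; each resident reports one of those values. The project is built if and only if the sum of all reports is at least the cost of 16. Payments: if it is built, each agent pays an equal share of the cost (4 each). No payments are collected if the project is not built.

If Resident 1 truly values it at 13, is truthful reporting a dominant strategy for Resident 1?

Check each profile of the others' reports and compare truth against every alternative report.
Others report (3, 3, 3): truth gives 9, best alternative gives 9.
Others report (3, 3, 5): truth gives 9, best alternative gives 9.
Others report (3, 3, 13): truth gives 9, best alternative gives 9.
Others report (3, 3, 17): truth gives 9, best alternative gives 9.
Others report (3, 3, 18): truth gives 9, best alternative gives 9.
Others report (3, 5, 3): truth gives 9, best alternative gives 9.
(Remaining 119 profiles checked similarly; truth is weakly best in each.)
In every case the truthful report is at least as good as any alternative, so it is a dominant strategy.

Yes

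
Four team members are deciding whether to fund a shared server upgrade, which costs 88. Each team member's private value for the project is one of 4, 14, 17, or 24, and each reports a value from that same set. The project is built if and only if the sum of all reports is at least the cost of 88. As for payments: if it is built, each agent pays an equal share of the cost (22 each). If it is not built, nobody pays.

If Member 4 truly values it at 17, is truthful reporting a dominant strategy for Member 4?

No

Consider the case where Member 1 reports 24, Member 2 reports 24 and Member 3 reports 24.
Truthful report 17: project built, pays 22, utility 17 - 22 = -5.
Report 4 instead: project not built, utility 0.
Since 0 > -5, reporting 4 is strictly better here, so truthful reporting is not dominant.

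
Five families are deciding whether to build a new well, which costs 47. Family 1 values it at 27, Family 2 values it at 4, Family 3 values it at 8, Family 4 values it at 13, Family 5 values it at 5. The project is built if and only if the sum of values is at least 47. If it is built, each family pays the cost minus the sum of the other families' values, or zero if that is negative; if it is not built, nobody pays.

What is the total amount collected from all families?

Total value 57 ≥ cost 47, so it is built.
Family 1: others sum to 30; max(0, 47 - 30) = 17.
Family 2: others sum to 53; max(0, 47 - 53) = 0.
Family 3: others sum to 49; max(0, 47 - 49) = 0.
Family 4: others sum to 44; max(0, 47 - 44) = 3.
Family 5: others sum to 52; max(0, 47 - 52) = 0.
Total collected = 17 + 0 + 0 + 3 + 0 = 20.

20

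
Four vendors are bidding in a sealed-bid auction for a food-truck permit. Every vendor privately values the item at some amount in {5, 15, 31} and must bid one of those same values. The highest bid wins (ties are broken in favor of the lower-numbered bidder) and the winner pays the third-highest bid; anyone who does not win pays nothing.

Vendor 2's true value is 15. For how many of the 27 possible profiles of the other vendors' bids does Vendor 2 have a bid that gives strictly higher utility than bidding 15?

Others bid (5, 5, 31): truth gives 0; bid 31 gives 10 > 0. Violating.
Others bid (5, 31, 5): truth gives 0; bid 31 gives 10 > 0. Violating.
Others bid (15, 5, 5): truth gives 0; bid 31 gives 10 > 0. Violating.
Others bid (5, 5, 5): truth gives 10; no alternative beats it.
Others bid (5, 5, 15): truth gives 10; no alternative beats it.
(Checking all 27 profiles: 3 have a profitable deviation, 24 do not.)

3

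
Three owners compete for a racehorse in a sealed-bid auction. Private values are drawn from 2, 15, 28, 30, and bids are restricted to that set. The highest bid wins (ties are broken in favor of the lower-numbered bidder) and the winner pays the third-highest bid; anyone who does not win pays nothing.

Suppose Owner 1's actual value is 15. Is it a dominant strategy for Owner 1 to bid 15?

Consider the case where Owner 2 bids 2 and Owner 3 bids 28.
Truthful bid 15: loses, pays 0, utility 0.
Bid 28 instead: wins, pays 2, utility 15 - 2 = 13.
Since 13 > 0, bidding 28 is strictly better here, so truthful bidding is not dominant.

No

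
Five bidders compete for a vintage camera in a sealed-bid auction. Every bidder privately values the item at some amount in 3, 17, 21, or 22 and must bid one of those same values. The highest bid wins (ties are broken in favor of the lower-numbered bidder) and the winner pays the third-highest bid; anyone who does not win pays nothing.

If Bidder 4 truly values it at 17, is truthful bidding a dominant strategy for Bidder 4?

No

Consider the case where Bidder 1 bids 3, Bidder 2 bids 3, Bidder 3 bids 3 and Bidder 5 bids 21.
Truthful bid 17: loses, pays 0, utility 0.
Bid 21 instead: wins, pays 3, utility 17 - 3 = 14.
Since 14 > 0, bidding 21 is strictly better here, so truthful bidding is not dominant.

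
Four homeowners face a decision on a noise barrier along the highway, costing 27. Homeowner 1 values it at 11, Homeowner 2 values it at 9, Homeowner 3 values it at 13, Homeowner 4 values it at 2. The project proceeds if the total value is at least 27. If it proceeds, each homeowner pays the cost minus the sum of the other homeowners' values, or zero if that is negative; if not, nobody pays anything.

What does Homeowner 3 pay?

Total value 35 ≥ cost 27, so the project is built.
The other homeowners' values sum to 22.
Cost minus that sum is 27 - 22 = 5.

5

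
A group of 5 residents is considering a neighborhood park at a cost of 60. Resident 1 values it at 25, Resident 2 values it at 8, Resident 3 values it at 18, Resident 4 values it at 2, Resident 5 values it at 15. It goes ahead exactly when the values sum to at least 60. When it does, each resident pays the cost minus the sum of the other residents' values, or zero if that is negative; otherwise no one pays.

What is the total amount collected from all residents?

34

Total value 68 ≥ cost 60, so it is built.
Resident 1: others sum to 43; max(0, 60 - 43) = 17.
Resident 2: others sum to 60; max(0, 60 - 60) = 0.
Resident 3: others sum to 50; max(0, 60 - 50) = 10.
Resident 4: others sum to 66; max(0, 60 - 66) = 0.
Resident 5: others sum to 53; max(0, 60 - 53) = 7.
Total collected = 17 + 0 + 10 + 0 + 7 = 34.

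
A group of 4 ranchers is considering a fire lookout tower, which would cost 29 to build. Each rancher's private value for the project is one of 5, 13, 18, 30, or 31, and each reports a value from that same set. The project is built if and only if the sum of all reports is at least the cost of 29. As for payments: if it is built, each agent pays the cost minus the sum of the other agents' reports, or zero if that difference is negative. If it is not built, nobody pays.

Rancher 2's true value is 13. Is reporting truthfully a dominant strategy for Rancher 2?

Yes

Check each profile of the others' reports and compare truth against every alternative report.
Others report (5, 5, 30): truth gives 13, best alternative gives 13.
Others report (5, 5, 31): truth gives 13, best alternative gives 13.
Others report (5, 13, 13): truth gives 13, best alternative gives 13.
Others report (5, 13, 18): truth gives 13, best alternative gives 13.
Others report (5, 13, 30): truth gives 13, best alternative gives 13.
Others report (5, 13, 31): truth gives 13, best alternative gives 13.
(Remaining 119 profiles checked similarly; truth is weakly best in each.)
In every case the truthful report is at least as good as any alternative, so it is a dominant strategy.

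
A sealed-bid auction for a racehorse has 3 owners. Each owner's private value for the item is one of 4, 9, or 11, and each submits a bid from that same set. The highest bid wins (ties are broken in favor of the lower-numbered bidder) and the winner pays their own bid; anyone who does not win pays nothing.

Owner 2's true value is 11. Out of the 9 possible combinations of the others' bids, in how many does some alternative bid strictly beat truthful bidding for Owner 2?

2

Others bid (4, 4): truth gives 0; bid 9 gives 2 > 0. Violating.
Others bid (4, 9): truth gives 0; bid 9 gives 2 > 0. Violating.
Others bid (4, 11): truth gives 0; no alternative beats it.
Others bid (9, 4): truth gives 0; no alternative beats it.
(Checking all 9 profiles: 2 have a profitable deviation, 7 do not.)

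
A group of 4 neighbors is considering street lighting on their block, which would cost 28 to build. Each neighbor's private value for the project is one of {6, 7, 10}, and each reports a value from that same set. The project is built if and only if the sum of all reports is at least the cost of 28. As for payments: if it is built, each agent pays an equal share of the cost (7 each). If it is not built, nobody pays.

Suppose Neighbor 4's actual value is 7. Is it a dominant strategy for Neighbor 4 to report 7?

Check each profile of the others' reports and compare truth against every alternative report.
Others report (6, 6, 6): truth gives 0, best alternative gives 0.
Others report (6, 6, 7): truth gives 0, best alternative gives 0.
Others report (6, 6, 10): truth gives 0, best alternative gives 0.
Others report (6, 7, 6): truth gives 0, best alternative gives 0.
Others report (6, 7, 7): truth gives 0, best alternative gives 0.
Others report (6, 7, 10): truth gives 0, best alternative gives 0.
(Remaining 21 profiles checked similarly; truth is weakly best in each.)
In every case the truthful report is at least as good as any alternative, so it is a dominant strategy.

Yes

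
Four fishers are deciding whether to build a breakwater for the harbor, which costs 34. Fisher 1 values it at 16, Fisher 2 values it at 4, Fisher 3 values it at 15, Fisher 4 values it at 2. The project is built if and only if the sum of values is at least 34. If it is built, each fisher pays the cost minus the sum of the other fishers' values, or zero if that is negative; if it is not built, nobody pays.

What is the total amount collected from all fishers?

Total value 37 ≥ cost 34, so it is built.
Fisher 1: others sum to 21; max(0, 34 - 21) = 13.
Fisher 2: others sum to 33; max(0, 34 - 33) = 1.
Fisher 3: others sum to 22; max(0, 34 - 22) = 12.
Fisher 4: others sum to 35; max(0, 34 - 35) = 0.
Total collected = 13 + 1 + 12 + 0 = 26.

26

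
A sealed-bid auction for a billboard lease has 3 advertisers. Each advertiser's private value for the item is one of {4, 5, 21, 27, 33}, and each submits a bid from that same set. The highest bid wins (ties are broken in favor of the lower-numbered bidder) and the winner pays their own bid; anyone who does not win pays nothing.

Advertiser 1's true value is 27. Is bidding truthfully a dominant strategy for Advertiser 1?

No

Consider the case where Advertiser 2 bids 4 and Advertiser 3 bids 4.
Truthful bid 27: wins, pays 27, utility 27 - 27 = 0.
Bid 4 instead: wins, pays 4, utility 27 - 4 = 23.
Since 23 > 0, bidding 4 is strictly better here, so truthful bidding is not dominant.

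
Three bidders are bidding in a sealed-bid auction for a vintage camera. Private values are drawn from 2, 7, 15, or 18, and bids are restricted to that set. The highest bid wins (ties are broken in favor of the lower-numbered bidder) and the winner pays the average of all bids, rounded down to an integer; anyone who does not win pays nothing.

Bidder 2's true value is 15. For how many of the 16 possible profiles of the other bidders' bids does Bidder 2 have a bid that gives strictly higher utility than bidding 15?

6

Others bid (2, 2): truth gives 9; bid 7 gives 12 > 9. Violating.
Others bid (2, 7): truth gives 7; bid 7 gives 10 > 7. Violating.
Others bid (2, 18): truth gives 0; bid 18 gives 3 > 0. Violating.
Others bid (7, 18): truth gives 0; bid 18 gives 1 > 0. Violating.
Others bid (2, 15): truth gives 5; no alternative beats it.
Others bid (7, 2): truth gives 7; no alternative beats it.
(Checking all 16 profiles: 6 have a profitable deviation, 10 do not.)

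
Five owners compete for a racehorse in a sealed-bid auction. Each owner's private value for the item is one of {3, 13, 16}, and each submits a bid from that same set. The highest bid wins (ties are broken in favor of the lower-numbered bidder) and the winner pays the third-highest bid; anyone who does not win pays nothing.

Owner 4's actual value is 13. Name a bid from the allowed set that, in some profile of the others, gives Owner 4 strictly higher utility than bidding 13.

Suppose Owner 1 bids 3, Owner 2 bids 3, Owner 3 bids 3 and Owner 5 bids 16.
Bid 13: loses, pays 0, utility 0.
Bid 16: wins, pays 3, utility 13 - 3 = 10.
So bidding 16 beats truth here (10 > 0).

16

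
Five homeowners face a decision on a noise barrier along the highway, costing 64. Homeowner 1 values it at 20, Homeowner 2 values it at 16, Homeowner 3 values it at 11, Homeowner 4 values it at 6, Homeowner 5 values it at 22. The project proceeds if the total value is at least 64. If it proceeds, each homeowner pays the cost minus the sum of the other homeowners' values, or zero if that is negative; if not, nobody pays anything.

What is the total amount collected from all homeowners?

25

Total value 75 ≥ cost 64, so it is built.
Homeowner 1: others sum to 55; max(0, 64 - 55) = 9.
Homeowner 2: others sum to 59; max(0, 64 - 59) = 5.
Homeowner 3: others sum to 64; max(0, 64 - 64) = 0.
Homeowner 4: others sum to 69; max(0, 64 - 69) = 0.
Homeowner 5: others sum to 53; max(0, 64 - 53) = 11.
Total collected = 9 + 5 + 0 + 0 + 11 = 25.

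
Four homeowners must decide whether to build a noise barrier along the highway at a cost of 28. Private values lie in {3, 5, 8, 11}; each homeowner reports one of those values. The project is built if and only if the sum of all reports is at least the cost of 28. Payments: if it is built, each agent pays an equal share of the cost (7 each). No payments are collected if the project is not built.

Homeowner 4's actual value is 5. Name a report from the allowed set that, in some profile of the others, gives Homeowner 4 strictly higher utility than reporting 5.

3

Suppose Homeowner 1 reports 5, Homeowner 2 reports 8 and Homeowner 3 reports 11.
Report 5: project built, pays 7, utility 5 - 7 = -2.
Report 3: project not built, utility 0.
So reporting 3 beats truth here (0 > -2).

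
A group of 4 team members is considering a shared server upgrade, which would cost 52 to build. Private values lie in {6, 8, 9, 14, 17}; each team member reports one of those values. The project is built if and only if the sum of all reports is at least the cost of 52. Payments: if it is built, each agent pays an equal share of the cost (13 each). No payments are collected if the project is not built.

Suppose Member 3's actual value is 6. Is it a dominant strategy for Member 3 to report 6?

Check each profile of the others' reports and compare truth against every alternative report.
Others report (14, 14, 17): truth gives 0, best alternative gives -7.
Others report (14, 17, 14): truth gives 0, best alternative gives -7.
Others report (17, 14, 14): truth gives 0, best alternative gives -7.
Others report (14, 17, 17): truth gives -7, best alternative gives -7.
Others report (17, 14, 17): truth gives -7, best alternative gives -7.
Others report (17, 17, 14): truth gives -7, best alternative gives -7.
(Remaining 119 profiles checked similarly; truth is weakly best in each.)
In every case the truthful report is at least as good as any alternative, so it is a dominant strategy.

Yes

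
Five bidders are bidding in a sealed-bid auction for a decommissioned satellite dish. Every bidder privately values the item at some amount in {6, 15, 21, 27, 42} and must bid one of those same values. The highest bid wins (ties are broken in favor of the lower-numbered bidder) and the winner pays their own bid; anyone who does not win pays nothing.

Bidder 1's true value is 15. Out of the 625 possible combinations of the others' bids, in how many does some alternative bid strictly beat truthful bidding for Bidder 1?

Others bid (6, 6, 6, 6): truth gives 0; bid 6 gives 9 > 0. Violating.
Others bid (6, 6, 6, 15): truth gives 0; no alternative beats it.
Others bid (6, 6, 6, 21): truth gives 0; no alternative beats it.
(Checking all 625 profiles: 1 has a profitable deviation, 624 do not.)

1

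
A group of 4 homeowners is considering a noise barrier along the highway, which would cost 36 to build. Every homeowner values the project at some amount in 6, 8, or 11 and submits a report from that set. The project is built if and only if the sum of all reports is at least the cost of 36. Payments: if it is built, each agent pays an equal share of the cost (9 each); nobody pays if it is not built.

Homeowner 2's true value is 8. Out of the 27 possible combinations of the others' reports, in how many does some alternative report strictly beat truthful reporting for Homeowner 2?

3

Others report (6, 11, 11): truth gives -1; report 6 gives 0 > -1. Violating.
Others report (11, 6, 11): truth gives -1; report 6 gives 0 > -1. Violating.
Others report (11, 11, 6): truth gives -1; report 6 gives 0 > -1. Violating.
Others report (6, 6, 6): truth gives 0; no alternative beats it.
Others report (6, 6, 8): truth gives 0; no alternative beats it.
(Checking all 27 profiles: 3 have a profitable deviation, 24 do not.)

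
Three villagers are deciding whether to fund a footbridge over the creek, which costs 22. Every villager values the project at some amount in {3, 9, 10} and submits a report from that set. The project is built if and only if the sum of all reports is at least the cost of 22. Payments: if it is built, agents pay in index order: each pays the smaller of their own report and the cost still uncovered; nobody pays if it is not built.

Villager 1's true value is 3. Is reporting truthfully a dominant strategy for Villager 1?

Yes

Check each profile of the others' reports and compare truth against every alternative report.
Others report (3, 10): truth gives 0, best alternative gives -6.
Others report (9, 9): truth gives 0, best alternative gives -6.
Others report (9, 10): truth gives 0, best alternative gives -6.
Others report (10, 3): truth gives 0, best alternative gives -6.
Others report (10, 9): truth gives 0, best alternative gives -6.
Others report (10, 10): truth gives 0, best alternative gives -6.
(Remaining 3 profiles checked similarly; truth is weakly best in each.)
In every case the truthful report is at least as good as any alternative, so it is a dominant strategy.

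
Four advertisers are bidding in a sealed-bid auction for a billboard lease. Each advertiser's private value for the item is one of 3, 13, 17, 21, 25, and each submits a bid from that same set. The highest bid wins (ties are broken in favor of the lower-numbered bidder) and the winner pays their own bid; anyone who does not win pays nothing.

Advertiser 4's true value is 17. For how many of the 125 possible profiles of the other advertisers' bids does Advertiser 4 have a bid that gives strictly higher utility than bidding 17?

1

Others bid (3, 3, 3): truth gives 0; bid 13 gives 4 > 0. Violating.
Others bid (3, 3, 13): truth gives 0; no alternative beats it.
Others bid (3, 3, 17): truth gives 0; no alternative beats it.
(Checking all 125 profiles: 1 has a profitable deviation, 124 do not.)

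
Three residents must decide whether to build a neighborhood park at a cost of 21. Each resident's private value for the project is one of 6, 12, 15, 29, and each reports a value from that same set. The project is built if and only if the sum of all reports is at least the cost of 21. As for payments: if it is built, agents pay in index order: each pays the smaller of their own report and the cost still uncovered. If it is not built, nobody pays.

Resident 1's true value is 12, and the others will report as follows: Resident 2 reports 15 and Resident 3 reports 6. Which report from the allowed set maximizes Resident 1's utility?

6

Report 6: project built, pays 6, utility 12 - 6 = 6.
Report 12: project built, pays 12, utility 12 - 12 = 0.
Report 15: project built, pays 15, utility 12 - 15 = -3.
Report 29: project built, pays 21, utility 12 - 21 = -9.
The best choice is 6 with utility 6.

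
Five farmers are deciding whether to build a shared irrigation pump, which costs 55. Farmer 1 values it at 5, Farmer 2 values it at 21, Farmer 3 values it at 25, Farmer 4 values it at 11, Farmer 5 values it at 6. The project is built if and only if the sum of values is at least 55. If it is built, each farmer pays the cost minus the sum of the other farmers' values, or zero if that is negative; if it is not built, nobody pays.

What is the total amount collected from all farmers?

Total value 68 ≥ cost 55, so it is built.
Farmer 1: others sum to 63; max(0, 55 - 63) = 0.
Farmer 2: others sum to 47; max(0, 55 - 47) = 8.
Farmer 3: others sum to 43; max(0, 55 - 43) = 12.
Farmer 4: others sum to 57; max(0, 55 - 57) = 0.
Farmer 5: others sum to 62; max(0, 55 - 62) = 0.
Total collected = 0 + 8 + 12 + 0 + 0 = 20.

20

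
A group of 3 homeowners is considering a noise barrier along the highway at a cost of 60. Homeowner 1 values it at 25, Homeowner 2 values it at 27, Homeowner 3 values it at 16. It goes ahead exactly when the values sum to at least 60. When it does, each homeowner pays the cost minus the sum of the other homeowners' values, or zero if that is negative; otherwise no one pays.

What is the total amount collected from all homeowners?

Total value 68 ≥ cost 60, so it is built.
Homeowner 1: others sum to 43; max(0, 60 - 43) = 17.
Homeowner 2: others sum to 41; max(0, 60 - 41) = 19.
Homeowner 3: others sum to 52; max(0, 60 - 52) = 8.
Total collected = 17 + 19 + 8 = 44.

44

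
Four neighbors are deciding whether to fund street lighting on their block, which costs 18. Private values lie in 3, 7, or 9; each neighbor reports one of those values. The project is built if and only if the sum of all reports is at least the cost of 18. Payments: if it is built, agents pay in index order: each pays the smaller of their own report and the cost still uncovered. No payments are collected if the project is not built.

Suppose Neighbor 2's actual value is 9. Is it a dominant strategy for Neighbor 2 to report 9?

Consider the case where Neighbor 1 reports 3, Neighbor 3 reports 3 and Neighbor 4 reports 7.
Truthful report 9: project built, pays 9, utility 9 - 9 = 0.
Report 7 instead: project built, pays 7, utility 9 - 7 = 2.
Since 2 > 0, reporting 7 is strictly better here, so truthful reporting is not dominant.

No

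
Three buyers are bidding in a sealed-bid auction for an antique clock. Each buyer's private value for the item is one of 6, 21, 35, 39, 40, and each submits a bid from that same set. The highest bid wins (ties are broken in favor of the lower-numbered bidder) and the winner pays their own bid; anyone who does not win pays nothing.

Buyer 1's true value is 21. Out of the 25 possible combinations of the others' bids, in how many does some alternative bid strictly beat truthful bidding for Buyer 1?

1

Others bid (6, 6): truth gives 0; bid 6 gives 15 > 0. Violating.
Others bid (6, 21): truth gives 0; no alternative beats it.
Others bid (6, 35): truth gives 0; no alternative beats it.
(Checking all 25 profiles: 1 has a profitable deviation, 24 do not.)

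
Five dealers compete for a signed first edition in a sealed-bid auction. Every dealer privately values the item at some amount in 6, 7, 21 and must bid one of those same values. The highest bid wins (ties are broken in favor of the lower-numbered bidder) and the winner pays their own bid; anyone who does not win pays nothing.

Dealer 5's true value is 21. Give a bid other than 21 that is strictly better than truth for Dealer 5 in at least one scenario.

Suppose Dealer 1 bids 6, Dealer 2 bids 6, Dealer 3 bids 6 and Dealer 4 bids 6.
Bid 21: wins, pays 21, utility 21 - 21 = 0.
Bid 7: wins, pays 7, utility 21 - 7 = 14.
So bidding 7 beats truth here (14 > 0).

7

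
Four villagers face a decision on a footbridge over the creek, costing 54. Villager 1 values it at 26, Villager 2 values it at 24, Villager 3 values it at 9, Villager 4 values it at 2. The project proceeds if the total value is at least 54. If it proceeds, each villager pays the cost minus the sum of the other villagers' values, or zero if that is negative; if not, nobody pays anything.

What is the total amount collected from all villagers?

38

Total value 61 ≥ cost 54, so it is built.
Villager 1: others sum to 35; max(0, 54 - 35) = 19.
Villager 2: others sum to 37; max(0, 54 - 37) = 17.
Villager 3: others sum to 52; max(0, 54 - 52) = 2.
Villager 4: others sum to 59; max(0, 54 - 59) = 0.
Total collected = 19 + 17 + 2 + 0 = 38.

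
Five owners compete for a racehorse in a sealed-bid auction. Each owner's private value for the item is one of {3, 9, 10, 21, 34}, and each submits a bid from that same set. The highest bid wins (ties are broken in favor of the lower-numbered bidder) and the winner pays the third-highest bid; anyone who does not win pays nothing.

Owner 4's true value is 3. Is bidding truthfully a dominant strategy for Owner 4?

Check each profile of the others' bids and compare truth against every alternative bid.
Others bid (3, 3, 3, 3): truth gives 0, best alternative gives 0.
Others bid (3, 3, 3, 9): truth gives 0, best alternative gives 0.
Others bid (3, 3, 3, 10): truth gives 0, best alternative gives 0.
Others bid (3, 3, 3, 21): truth gives 0, best alternative gives 0.
Others bid (3, 3, 3, 34): truth gives 0, best alternative gives 0.
Others bid (3, 3, 9, 3): truth gives 0, best alternative gives 0.
(Remaining 619 profiles checked similarly; truth is weakly best in each.)
In every case the truthful bid is at least as good as any alternative, so it is a dominant strategy.

Yes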